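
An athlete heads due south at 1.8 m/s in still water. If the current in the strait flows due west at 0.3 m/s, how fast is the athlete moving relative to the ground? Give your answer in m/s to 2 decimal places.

1.82 m/s

Taking east as x and north as y: velocity relative to the water = (0.000, -1.800) m/s; the water relative to ground = (-0.300, 0.000) m/s.
Velocity relative to ground = (0.000, -1.800) + (-0.300, 0.000) = (-0.300, -1.800) m/s.
Speed = |(-0.300, -1.800)| = 1.825 m/s.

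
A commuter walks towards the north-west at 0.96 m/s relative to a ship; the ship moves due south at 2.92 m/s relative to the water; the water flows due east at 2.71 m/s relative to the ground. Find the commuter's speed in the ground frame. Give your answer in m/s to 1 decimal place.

3.0 m/s

In east/north components (m/s): commuter relative to ship = (-0.679, 0.679); ship relative to water = (0.000, -2.920); water relative to ground = (2.710, 0.000).
Sum = (2.031, -2.241) m/s.
Speed = |(2.031, -2.241)| = 3.025 m/s.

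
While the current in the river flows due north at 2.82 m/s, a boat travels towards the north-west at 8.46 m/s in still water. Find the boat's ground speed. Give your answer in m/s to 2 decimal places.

Taking east as x and north as y: velocity relative to the water = (-5.982, 5.982) m/s; the water relative to ground = (0.000, 2.820) m/s.
Velocity relative to ground = (-5.982, 5.982) + (0.000, 2.820) = (-5.982, 8.802) m/s.
Speed = |(-5.982, 8.802)| = 10.643 m/s.

10.64 m/s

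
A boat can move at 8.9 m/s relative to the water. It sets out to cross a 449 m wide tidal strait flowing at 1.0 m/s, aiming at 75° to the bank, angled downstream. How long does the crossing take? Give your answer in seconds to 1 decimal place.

52.2 s

The component of the boat's velocity perpendicular to the bank is 8.9 × sin 75° = 8.597 m/s.
The current is parallel to the bank, so it does not affect the crossing time.
Time = 449 / 8.597 = 52.229 s.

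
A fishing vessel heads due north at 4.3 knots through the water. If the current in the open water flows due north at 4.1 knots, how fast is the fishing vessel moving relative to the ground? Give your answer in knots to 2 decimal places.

Taking east as x and north as y: velocity relative to the water = (0.000, 4.300) knots; the water relative to ground = (0.000, 4.100) knots.
Velocity relative to ground = (0.000, 4.300) + (0.000, 4.100) = (0.000, 8.400) knots.
Speed = |(0.000, 8.400)| = 8.400 knots.

8.40 knots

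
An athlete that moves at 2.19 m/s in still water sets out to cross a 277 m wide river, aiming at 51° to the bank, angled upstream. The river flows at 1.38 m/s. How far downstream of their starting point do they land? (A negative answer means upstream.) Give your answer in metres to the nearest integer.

Perpendicular speed = 1.702 m/s; crossing time = 277 / 1.702 = 162.755 s.
Net downstream speed = 0.002 m/s.
Drift = 0.002 × 162.755 = 0.291 m (downstream).

0 m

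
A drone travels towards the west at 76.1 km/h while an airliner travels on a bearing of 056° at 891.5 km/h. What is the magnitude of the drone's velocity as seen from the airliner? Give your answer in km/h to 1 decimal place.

Taking east as x and north as y: drone velocity = (-76.100, 0.000) km/h; airliner velocity = (739.087, 498.520) km/h.
Velocity of drone relative to airliner = (-76.100, 0.000) − (739.087, 498.520) = (-815.187, -498.520) km/h.
Magnitude = |(-815.187, -498.520)| = 955.538 km/h.

955.5 km/h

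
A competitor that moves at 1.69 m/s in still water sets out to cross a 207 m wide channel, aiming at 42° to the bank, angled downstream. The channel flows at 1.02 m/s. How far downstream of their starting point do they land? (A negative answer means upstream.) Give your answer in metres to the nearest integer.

417 m

Perpendicular speed = 1.131 m/s; crossing time = 207 / 1.131 = 183.051 s.
Net downstream speed = 2.276 m/s.
Drift = 2.276 × 183.051 = 416.609 m (downstream).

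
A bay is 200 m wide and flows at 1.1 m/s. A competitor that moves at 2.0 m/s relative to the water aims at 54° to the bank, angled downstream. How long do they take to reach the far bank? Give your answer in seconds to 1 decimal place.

123.6 s

The component of the competitor's velocity perpendicular to the bank is 2.0 × sin 54° = 1.618 m/s.
The flow acts along the bank and has no component across it.
Time = 200 / 1.618 = 123.607 s.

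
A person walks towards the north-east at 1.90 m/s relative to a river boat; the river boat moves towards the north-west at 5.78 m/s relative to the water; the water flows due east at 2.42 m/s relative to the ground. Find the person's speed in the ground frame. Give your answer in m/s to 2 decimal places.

5.44 m/s

In east/north components (m/s): person relative to river boat = (1.344, 1.344); river boat relative to water = (-4.087, 4.087); water relative to ground = (2.420, 0.000).
Sum = (-0.324, 5.431) m/s.
Speed = |(-0.324, 5.431)| = 5.440 m/s.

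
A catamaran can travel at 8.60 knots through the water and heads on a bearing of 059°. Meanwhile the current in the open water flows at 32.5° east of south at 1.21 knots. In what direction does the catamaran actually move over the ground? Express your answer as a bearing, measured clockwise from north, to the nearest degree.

Taking east as x and north as y: velocity relative to the water = (7.372, 4.429) knots; the water relative to ground = (0.650, -1.021) knots.
Velocity relative to ground = (7.372, 4.429) + (0.650, -1.021) = (8.022, 3.409) knots.
Bearing = atan2(8.02, 3.41) = 66.98° clockwise from north.

067°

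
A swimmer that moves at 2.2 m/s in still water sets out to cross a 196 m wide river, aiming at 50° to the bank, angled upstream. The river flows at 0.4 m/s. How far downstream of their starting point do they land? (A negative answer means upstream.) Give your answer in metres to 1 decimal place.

Perpendicular speed = 1.685 m/s; crossing time = 196 / 1.685 = 116.300 s.
Net downstream speed = -1.014 m/s.
Drift = -1.014 × 116.300 = -117.944 m (upstream).

-117.9 m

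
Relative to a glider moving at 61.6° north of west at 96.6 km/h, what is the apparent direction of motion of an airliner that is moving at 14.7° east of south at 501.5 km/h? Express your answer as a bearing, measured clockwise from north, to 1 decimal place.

163.1°

Taking east as x and north as y: airliner velocity = (127.260, -485.085) km/h; glider velocity = (-45.945, 84.974) km/h.
Velocity of airliner relative to glider = (127.260, -485.085) − (-45.945, 84.974) = (173.205, -570.059) km/h.
Bearing = atan2(173.20, -570.06) = 163.10° clockwise from north.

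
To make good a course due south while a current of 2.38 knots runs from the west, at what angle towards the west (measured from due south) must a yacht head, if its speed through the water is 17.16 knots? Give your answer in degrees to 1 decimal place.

8.0°

The current pushes perpendicular to the desired track; the heading must have a component into the current equal to 2.38 knots: 17.16 sin θ = 2.38.
sin θ = 0.1387, so θ = 7.972°.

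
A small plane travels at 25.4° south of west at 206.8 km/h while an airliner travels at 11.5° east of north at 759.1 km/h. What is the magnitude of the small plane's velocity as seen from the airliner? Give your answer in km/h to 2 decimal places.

898.62 km/h

Taking east as x and north as y: small plane velocity = (-186.810, -88.704) km/h; airliner velocity = (151.340, 743.861) km/h.
Velocity of small plane relative to airliner = (-186.810, -88.704) − (151.340, 743.861) = (-338.150, -832.565) km/h.
Magnitude = |(-338.150, -832.565)| = 898.615 km/h.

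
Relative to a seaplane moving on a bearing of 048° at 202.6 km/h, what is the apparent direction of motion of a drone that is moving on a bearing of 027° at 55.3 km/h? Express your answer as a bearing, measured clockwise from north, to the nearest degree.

Taking east as x and north as y: drone velocity = (25.106, 49.273) km/h; seaplane velocity = (150.561, 135.566) km/h.
Velocity of drone relative to seaplane = (25.106, 49.273) − (150.561, 135.566) = (-125.455, -86.293) km/h.
Bearing = atan2(-125.46, -86.29) = 235.48° clockwise from north.

235°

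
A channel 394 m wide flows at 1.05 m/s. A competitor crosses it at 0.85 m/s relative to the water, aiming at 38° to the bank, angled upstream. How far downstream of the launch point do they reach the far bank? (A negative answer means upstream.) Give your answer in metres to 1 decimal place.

Perpendicular speed = 0.523 m/s; crossing time = 394 / 0.523 = 752.897 s.
Net downstream speed = 0.380 m/s.
Drift = 0.380 × 752.897 = 286.244 m (downstream).

286.2 m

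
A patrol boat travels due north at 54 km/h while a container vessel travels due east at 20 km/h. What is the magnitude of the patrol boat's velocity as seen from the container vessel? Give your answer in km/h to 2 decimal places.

Taking east as x and north as y: patrol boat velocity = (0.000, 54.000) km/h; container vessel velocity = (20.000, 0.000) km/h.
Velocity of patrol boat relative to container vessel = (0.000, 54.000) − (20.000, 0.000) = (-20.000, 54.000) km/h.
Magnitude = |(-20.000, 54.000)| = 57.585 km/h.

57.58 km/h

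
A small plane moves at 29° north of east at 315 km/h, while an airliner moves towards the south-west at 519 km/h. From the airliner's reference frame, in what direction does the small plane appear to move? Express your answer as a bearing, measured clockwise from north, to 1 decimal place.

Taking east as x and north as y: small plane velocity = (275.505, 152.715) km/h; airliner velocity = (-366.988, -366.988) km/h.
Velocity of small plane relative to airliner = (275.505, 152.715) − (-366.988, -366.988) = (642.494, 519.703) km/h.
Bearing = atan2(642.49, 519.70) = 51.03° clockwise from north.

051.0°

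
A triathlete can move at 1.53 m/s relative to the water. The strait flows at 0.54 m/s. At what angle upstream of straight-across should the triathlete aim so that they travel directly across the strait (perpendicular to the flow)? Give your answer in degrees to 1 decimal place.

20.7°

To cancel the current, the upstream component of the triathlete's velocity must equal the flow: 1.53 sin θ = 0.54.
sin θ = 0.54 / 1.53 = 0.3529.
θ = arcsin(0.3529) = 20.667°.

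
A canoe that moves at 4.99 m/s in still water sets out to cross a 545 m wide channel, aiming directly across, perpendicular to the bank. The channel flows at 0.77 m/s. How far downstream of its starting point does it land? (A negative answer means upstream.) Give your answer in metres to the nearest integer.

Perpendicular speed = 4.990 m/s; crossing time = 545 / 4.990 = 109.218 s.
Net downstream speed = 0.770 m/s.
Drift = 0.770 × 109.218 = 84.098 m (downstream).

84 m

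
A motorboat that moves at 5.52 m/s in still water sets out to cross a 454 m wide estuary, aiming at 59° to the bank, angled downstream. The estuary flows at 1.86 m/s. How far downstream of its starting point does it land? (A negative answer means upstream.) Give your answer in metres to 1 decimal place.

451.3 m

Perpendicular speed = 4.732 m/s; crossing time = 454 / 4.732 = 95.951 s.
Net downstream speed = 4.703 m/s.
Drift = 4.703 × 95.951 = 451.260 m (downstream).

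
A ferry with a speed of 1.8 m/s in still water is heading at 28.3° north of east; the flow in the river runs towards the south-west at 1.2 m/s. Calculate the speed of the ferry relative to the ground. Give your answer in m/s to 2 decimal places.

0.74 m/s

Taking east as x and north as y: velocity relative to the water = (1.585, 0.853) m/s; the water relative to ground = (-0.849, -0.849) m/s.
Velocity relative to ground = (1.585, 0.853) + (-0.849, -0.849) = (0.736, 0.005) m/s.
Speed = |(0.736, 0.005)| = 0.736 m/s.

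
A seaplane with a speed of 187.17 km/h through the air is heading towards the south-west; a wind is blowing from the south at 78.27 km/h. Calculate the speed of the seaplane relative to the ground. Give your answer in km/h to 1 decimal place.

143.0 km/h

Taking east as x and north as y: velocity relative to the air = (-132.349, -132.349) km/h; the air relative to ground = (0.000, 78.270) km/h.
Velocity relative to ground = (-132.349, -132.349) + (0.000, 78.270) = (-132.349, -54.079) km/h.
Speed = |(-132.349, -54.079)| = 142.972 km/h.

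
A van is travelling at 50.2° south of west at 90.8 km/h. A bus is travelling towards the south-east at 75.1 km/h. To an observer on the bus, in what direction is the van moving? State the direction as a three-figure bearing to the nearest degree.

261°

Taking east as x and north as y: van velocity = (-58.122, -69.760) km/h; bus velocity = (53.104, -53.104) km/h.
Velocity of van relative to bus = (-58.122, -69.760) − (53.104, -53.104) = (-111.226, -16.656) km/h.
Bearing = atan2(-111.23, -16.66) = 261.48° clockwise from north.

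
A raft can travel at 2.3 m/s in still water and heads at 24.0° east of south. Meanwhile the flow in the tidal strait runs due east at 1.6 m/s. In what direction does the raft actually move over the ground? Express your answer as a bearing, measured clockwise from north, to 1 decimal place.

129.6°

Taking east as x and north as y: velocity relative to the water = (0.935, -2.101) m/s; the water relative to ground = (1.600, 0.000) m/s.
Velocity relative to ground = (0.935, -2.101) + (1.600, 0.000) = (2.535, -2.101) m/s.
Bearing = atan2(2.54, -2.10) = 129.65° clockwise from north.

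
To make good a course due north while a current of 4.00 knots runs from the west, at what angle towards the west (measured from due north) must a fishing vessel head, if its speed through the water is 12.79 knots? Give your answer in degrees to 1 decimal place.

18.2°

The current pushes perpendicular to the desired track; the heading must have a component into the current equal to 4.00 knots: 12.79 sin θ = 4.00.
sin θ = 0.3127, so θ = 18.225°.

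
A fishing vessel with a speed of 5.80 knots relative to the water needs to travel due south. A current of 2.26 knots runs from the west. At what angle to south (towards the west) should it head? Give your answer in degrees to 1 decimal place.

The current pushes perpendicular to the desired track; the heading must have a component into the current equal to 2.26 knots: 5.80 sin θ = 2.26.
sin θ = 0.3897, so θ = 22.933°.

22.9°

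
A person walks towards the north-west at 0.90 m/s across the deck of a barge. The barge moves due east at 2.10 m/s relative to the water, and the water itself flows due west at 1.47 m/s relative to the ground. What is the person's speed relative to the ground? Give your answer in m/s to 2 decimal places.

In east/north components (m/s): person relative to barge = (-0.636, 0.636); barge relative to water = (2.100, 0.000); water relative to ground = (-1.470, 0.000).
Sum = (-0.006, 0.636) m/s.
Speed = |(-0.006, 0.636)| = 0.636 m/s.

0.64 m/s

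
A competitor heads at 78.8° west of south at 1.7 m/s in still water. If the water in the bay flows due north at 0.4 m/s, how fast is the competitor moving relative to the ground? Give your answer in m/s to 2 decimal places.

1.67 m/s

Taking east as x and north as y: velocity relative to the water = (-1.668, -0.330) m/s; the water relative to ground = (0.000, 0.400) m/s.
Velocity relative to ground = (-1.668, -0.330) + (0.000, 0.400) = (-1.668, 0.070) m/s.
Speed = |(-1.668, 0.070)| = 1.669 m/s.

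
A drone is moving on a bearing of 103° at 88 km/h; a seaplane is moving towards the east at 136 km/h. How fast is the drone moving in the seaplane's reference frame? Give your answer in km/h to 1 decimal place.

54.0 km/h

Taking east as x and north as y: drone velocity = (85.745, -19.796) km/h; seaplane velocity = (136.000, 0.000) km/h.
Velocity of drone relative to seaplane = (85.745, -19.796) − (136.000, 0.000) = (-50.255, -19.796) km/h.
Magnitude = |(-50.255, -19.796)| = 54.014 km/h.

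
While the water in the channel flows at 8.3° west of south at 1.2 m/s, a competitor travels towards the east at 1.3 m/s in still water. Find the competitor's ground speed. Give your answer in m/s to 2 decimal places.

1.64 m/s

Taking east as x and north as y: velocity relative to the water = (1.300, 0.000) m/s; the water relative to ground = (-0.173, -1.187) m/s.
Velocity relative to ground = (1.300, 0.000) + (-0.173, -1.187) = (1.127, -1.187) m/s.
Speed = |(1.127, -1.187)| = 1.637 m/s.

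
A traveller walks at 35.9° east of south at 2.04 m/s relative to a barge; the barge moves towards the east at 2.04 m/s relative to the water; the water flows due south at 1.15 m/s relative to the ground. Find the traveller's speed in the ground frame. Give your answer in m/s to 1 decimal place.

4.3 m/s

In east/north components (m/s): traveller relative to barge = (1.196, -1.652); barge relative to water = (2.040, 0.000); water relative to ground = (0.000, -1.150).
Sum = (3.236, -2.802) m/s.
Speed = |(3.236, -2.802)| = 4.281 m/s.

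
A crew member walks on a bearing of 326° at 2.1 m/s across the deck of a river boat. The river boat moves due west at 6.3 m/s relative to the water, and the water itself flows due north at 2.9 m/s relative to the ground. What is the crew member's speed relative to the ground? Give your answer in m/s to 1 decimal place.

8.8 m/s

In east/north components (m/s): crew member relative to river boat = (-1.174, 1.741); river boat relative to water = (-6.300, 0.000); water relative to ground = (0.000, 2.900).
Sum = (-7.474, 4.641) m/s.
Speed = |(-7.474, 4.641)| = 8.798 m/s.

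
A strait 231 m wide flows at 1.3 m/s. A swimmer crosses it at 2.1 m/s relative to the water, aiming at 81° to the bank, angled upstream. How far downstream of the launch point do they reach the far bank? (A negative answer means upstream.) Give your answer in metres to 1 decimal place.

108.2 m

Perpendicular speed = 2.074 m/s; crossing time = 231 / 2.074 = 111.371 s.
Net downstream speed = 0.971 m/s.
Drift = 0.971 × 111.371 = 108.196 m (downstream).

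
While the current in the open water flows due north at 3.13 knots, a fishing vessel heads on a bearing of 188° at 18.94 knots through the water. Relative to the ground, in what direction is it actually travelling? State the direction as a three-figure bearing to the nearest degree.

Taking east as x and north as y: velocity relative to the water = (-2.636, -18.756) knots; the water relative to ground = (0.000, 3.130) knots.
Velocity relative to ground = (-2.636, -18.756) + (0.000, 3.130) = (-2.636, -15.626) knots.
Bearing = atan2(-2.64, -15.63) = 189.58° clockwise from north.

190°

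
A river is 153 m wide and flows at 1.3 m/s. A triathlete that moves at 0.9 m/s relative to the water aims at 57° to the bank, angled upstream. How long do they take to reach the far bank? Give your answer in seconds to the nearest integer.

The component of the triathlete's velocity perpendicular to the bank is 0.9 × sin 57° = 0.755 m/s.
The current is parallel to the bank, so it does not affect the crossing time.
Time = 153 / 0.755 = 202.702 s.

203 s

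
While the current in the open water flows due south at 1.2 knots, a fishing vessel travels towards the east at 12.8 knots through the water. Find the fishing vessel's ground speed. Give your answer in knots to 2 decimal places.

Taking east as x and north as y: velocity relative to the water = (12.800, 0.000) knots; the water relative to ground = (0.000, -1.200) knots.
Velocity relative to ground = (12.800, 0.000) + (0.000, -1.200) = (12.800, -1.200) knots.
Speed = |(12.800, -1.200)| = 12.856 knots.

12.86 knots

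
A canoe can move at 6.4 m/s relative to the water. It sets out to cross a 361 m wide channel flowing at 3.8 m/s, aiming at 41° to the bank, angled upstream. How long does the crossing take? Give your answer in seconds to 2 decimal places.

85.98 s

The component of the canoe's velocity perpendicular to the bank is 6.4 × sin 41° = 4.199 m/s.
The flow acts along the bank and has no component across it.
Time = 361 / 4.199 = 85.977 s.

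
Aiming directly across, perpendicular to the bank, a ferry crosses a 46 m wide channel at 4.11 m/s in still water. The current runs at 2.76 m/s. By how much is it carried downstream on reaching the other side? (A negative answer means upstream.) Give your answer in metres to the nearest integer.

Perpendicular speed = 4.110 m/s; crossing time = 46 / 4.110 = 11.192 s.
Net downstream speed = 2.760 m/s.
Drift = 2.760 × 11.192 = 30.891 m (downstream).

31 m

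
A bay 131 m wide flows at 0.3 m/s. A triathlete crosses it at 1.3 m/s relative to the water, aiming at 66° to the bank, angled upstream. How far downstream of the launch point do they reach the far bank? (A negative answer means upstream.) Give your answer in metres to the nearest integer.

Perpendicular speed = 1.188 m/s; crossing time = 131 / 1.188 = 110.306 s.
Net downstream speed = -0.229 m/s.
Drift = -0.229 × 110.306 = -25.233 m (upstream).

-25 m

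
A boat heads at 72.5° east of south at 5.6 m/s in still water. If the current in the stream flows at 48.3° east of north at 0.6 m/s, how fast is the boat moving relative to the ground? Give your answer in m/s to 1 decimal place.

5.9 m/s

Taking east as x and north as y: velocity relative to the water = (5.341, -1.684) m/s; the water relative to ground = (0.448, 0.399) m/s.
Velocity relative to ground = (5.341, -1.684) + (0.448, 0.399) = (5.789, -1.285) m/s.
Speed = |(5.789, -1.285)| = 5.930 m/s.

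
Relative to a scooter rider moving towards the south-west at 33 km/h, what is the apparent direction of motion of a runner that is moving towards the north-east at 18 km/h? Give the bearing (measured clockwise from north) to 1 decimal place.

045.0°

Taking east as x and north as y: runner velocity = (12.728, 12.728) km/h; scooter rider velocity = (-23.335, -23.335) km/h.
Velocity of runner relative to scooter rider = (12.728, 12.728) − (-23.335, -23.335) = (36.062, 36.062) km/h.
Bearing = atan2(36.06, 36.06) = 45.00° clockwise from north.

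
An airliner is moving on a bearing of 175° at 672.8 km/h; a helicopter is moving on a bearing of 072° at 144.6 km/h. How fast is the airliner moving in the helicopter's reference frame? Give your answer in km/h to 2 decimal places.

Taking east as x and north as y: airliner velocity = (58.638, -670.240) km/h; helicopter velocity = (137.523, 44.684) km/h.
Velocity of airliner relative to helicopter = (58.638, -670.240) − (137.523, 44.684) = (-78.884, -714.924) km/h.
Magnitude = |(-78.884, -714.924)| = 719.263 km/h.

719.26 km/h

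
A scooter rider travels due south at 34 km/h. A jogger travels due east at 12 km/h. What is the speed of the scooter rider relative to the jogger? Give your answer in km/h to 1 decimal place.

36.1 km/h

Taking east as x and north as y: scooter rider velocity = (0.000, -34.000) km/h; jogger velocity = (12.000, 0.000) km/h.
Velocity of scooter rider relative to jogger = (0.000, -34.000) − (12.000, 0.000) = (-12.000, -34.000) km/h.
Magnitude = |(-12.000, -34.000)| = 36.056 km/h.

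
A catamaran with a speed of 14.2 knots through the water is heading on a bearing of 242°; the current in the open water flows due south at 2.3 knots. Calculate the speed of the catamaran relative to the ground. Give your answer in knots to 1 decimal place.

15.4 knots

Taking east as x and north as y: velocity relative to the water = (-12.538, -6.666) knots; the water relative to ground = (0.000, -2.300) knots.
Velocity relative to ground = (-12.538, -6.666) + (0.000, -2.300) = (-12.538, -8.966) knots.
Speed = |(-12.538, -8.966)| = 15.414 knots.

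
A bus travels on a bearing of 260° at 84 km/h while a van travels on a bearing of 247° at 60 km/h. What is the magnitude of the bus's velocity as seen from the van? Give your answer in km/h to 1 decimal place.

28.9 km/h

Taking east as x and north as y: bus velocity = (-82.724, -14.586) km/h; van velocity = (-55.230, -23.444) km/h.
Velocity of bus relative to van = (-82.724, -14.586) − (-55.230, -23.444) = (-27.494, 8.857) km/h.
Magnitude = |(-27.494, 8.857)| = 28.885 km/h.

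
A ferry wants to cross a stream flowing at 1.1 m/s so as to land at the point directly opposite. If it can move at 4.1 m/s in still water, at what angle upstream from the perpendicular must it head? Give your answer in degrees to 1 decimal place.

To cancel the current, the upstream component of the ferry's velocity must equal the flow: 4.1 sin θ = 1.1.
sin θ = 1.1 / 4.1 = 0.2683.
θ = arcsin(0.2683) = 15.563°.

15.6°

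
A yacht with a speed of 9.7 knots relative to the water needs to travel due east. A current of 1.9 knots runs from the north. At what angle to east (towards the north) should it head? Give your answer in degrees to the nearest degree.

The current pushes perpendicular to the desired track; the heading must have a component into the current equal to 1.9 knots: 9.7 sin θ = 1.9.
sin θ = 0.1959, so θ = 11.296°.

11°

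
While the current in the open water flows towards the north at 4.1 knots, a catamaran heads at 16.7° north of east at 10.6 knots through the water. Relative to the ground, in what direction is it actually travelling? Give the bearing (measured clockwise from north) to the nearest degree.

Taking east as x and north as y: velocity relative to the water = (10.153, 3.046) knots; the water relative to ground = (0.000, 4.100) knots.
Velocity relative to ground = (10.153, 3.046) + (0.000, 4.100) = (10.153, 7.146) knots.
Bearing = atan2(10.15, 7.15) = 54.86° clockwise from north.

055°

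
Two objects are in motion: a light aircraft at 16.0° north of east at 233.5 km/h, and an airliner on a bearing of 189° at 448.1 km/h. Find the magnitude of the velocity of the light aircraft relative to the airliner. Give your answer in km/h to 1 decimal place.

586.3 km/h

Taking east as x and north as y: light aircraft velocity = (224.455, 64.361) km/h; airliner velocity = (-70.098, -442.583) km/h.
Velocity of light aircraft relative to airliner = (224.455, 64.361) − (-70.098, -442.583) = (294.553, 506.944) km/h.
Magnitude = |(294.553, 506.944)| = 586.305 km/h.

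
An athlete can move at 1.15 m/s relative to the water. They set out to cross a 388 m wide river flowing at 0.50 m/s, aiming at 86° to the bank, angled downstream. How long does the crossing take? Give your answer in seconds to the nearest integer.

338 s

The component of the athlete's velocity perpendicular to the bank is 1.15 × sin 86° = 1.147 m/s.
Only the cross-stream component determines the crossing time; the current contributes nothing perpendicular to the bank.
Time = 388 / 1.147 = 338.215 s.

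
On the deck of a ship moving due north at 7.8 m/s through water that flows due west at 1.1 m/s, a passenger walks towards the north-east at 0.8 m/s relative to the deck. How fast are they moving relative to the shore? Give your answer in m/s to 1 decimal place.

In east/north components (m/s): passenger relative to ship = (0.566, 0.566); ship relative to water = (0.000, 7.800); water relative to ground = (-1.100, 0.000).
Sum = (-0.534, 8.366) m/s.
Speed = |(-0.534, 8.366)| = 8.383 m/s.

8.4 m/s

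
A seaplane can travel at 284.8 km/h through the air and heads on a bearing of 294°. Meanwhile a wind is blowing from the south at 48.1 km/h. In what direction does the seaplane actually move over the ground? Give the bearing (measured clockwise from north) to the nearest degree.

Taking east as x and north as y: velocity relative to the air = (-260.178, 115.839) km/h; the air relative to ground = (0.000, 48.100) km/h.
Velocity relative to ground = (-260.178, 115.839) + (0.000, 48.100) = (-260.178, 163.939) km/h.
Bearing = atan2(-260.18, 163.94) = 302.22° clockwise from north.

302°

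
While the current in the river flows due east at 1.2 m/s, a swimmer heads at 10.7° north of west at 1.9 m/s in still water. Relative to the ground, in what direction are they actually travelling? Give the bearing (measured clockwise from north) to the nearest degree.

Taking east as x and north as y: velocity relative to the water = (-1.867, 0.353) m/s; the water relative to ground = (1.200, 0.000) m/s.
Velocity relative to ground = (-1.867, 0.353) + (1.200, 0.000) = (-0.667, 0.353) m/s.
Bearing = atan2(-0.67, 0.35) = 297.87° clockwise from north.

298°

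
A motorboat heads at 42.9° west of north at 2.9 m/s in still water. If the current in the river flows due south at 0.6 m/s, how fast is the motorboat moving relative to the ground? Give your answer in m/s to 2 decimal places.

Taking east as x and north as y: velocity relative to the water = (-1.974, 2.124) m/s; the water relative to ground = (0.000, -0.600) m/s.
Velocity relative to ground = (-1.974, 2.124) + (0.000, -0.600) = (-1.974, 1.524) m/s.
Speed = |(-1.974, 1.524)| = 2.494 m/s.

2.49 m/s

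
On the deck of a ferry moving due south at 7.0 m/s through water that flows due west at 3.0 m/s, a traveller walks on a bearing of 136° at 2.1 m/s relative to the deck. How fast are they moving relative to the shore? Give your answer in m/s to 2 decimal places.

In east/north components (m/s): traveller relative to ferry = (1.459, -1.511); ferry relative to water = (0.000, -7.000); water relative to ground = (-3.000, 0.000).
Sum = (-1.541, -8.511) m/s.
Speed = |(-1.541, -8.511)| = 8.649 m/s.

8.65 m/s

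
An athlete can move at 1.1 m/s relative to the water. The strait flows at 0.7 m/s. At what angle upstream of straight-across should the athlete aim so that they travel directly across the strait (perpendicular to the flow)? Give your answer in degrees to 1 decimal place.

To cancel the current, the upstream component of the athlete's velocity must equal the flow: 1.1 sin θ = 0.7.
sin θ = 0.7 / 1.1 = 0.6364.
θ = arcsin(0.6364) = 39.521°.

39.5°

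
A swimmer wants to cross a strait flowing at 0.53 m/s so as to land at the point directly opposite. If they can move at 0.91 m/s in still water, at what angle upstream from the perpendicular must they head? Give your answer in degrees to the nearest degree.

36°

To cancel the current, the upstream component of the swimmer's velocity must equal the flow: 0.91 sin θ = 0.53.
sin θ = 0.53 / 0.91 = 0.5824.
θ = arcsin(0.5824) = 35.621°.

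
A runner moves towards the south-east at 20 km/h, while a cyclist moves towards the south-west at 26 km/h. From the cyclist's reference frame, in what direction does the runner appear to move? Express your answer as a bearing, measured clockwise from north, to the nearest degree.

083°

Taking east as x and north as y: runner velocity = (14.142, -14.142) km/h; cyclist velocity = (-18.385, -18.385) km/h.
Velocity of runner relative to cyclist = (14.142, -14.142) − (-18.385, -18.385) = (32.527, 4.243) km/h.
Bearing = atan2(32.53, 4.24) = 82.57° clockwise from north.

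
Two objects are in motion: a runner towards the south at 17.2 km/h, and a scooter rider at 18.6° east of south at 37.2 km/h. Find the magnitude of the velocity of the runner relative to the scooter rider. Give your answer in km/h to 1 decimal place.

Taking east as x and north as y: runner velocity = (0.000, -17.200) km/h; scooter rider velocity = (11.865, -35.257) km/h.
Velocity of runner relative to scooter rider = (0.000, -17.200) − (11.865, -35.257) = (-11.865, 18.057) km/h.
Magnitude = |(-11.865, 18.057)| = 21.606 km/h.

21.6 km/h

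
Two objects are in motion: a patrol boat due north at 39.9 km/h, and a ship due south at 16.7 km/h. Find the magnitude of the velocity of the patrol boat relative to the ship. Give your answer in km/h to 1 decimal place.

Taking east as x and north as y: patrol boat velocity = (0.000, 39.900) km/h; ship velocity = (0.000, -16.700) km/h.
Velocity of patrol boat relative to ship = (0.000, 39.900) − (0.000, -16.700) = (0.000, 56.600) km/h.
Magnitude = |(0.000, 56.600)| = 56.600 km/h.

56.6 km/h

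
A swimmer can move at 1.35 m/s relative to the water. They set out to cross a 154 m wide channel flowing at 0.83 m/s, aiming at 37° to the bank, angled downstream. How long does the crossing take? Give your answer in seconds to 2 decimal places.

The component of the swimmer's velocity perpendicular to the bank is 1.35 × sin 37° = 0.812 m/s.
Only the cross-stream component determines the crossing time; the current contributes nothing perpendicular to the bank.
Time = 154 / 0.812 = 189.550 s.

189.55 s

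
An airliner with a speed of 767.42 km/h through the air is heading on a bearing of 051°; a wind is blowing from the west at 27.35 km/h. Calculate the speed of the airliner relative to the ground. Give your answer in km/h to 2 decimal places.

788.86 km/h

Taking east as x and north as y: velocity relative to the air = (596.397, 482.953) km/h; the air relative to ground = (27.350, 0.000) km/h.
Velocity relative to ground = (596.397, 482.953) + (27.350, 0.000) = (623.747, 482.953) km/h.
Speed = |(623.747, 482.953)| = 788.863 km/h.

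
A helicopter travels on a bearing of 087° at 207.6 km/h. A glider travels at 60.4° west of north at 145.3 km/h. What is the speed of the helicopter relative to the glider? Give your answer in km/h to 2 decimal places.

339.17 km/h

Taking east as x and north as y: helicopter velocity = (207.315, 10.865) km/h; glider velocity = (-126.338, 71.770) km/h.
Velocity of helicopter relative to glider = (207.315, 10.865) − (-126.338, 71.770) = (333.653, -60.905) km/h.
Magnitude = |(333.653, -60.905)| = 339.166 km/h.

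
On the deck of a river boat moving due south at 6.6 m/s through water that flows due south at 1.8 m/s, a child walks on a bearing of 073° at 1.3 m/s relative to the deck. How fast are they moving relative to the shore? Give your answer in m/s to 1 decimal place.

8.1 m/s

In east/north components (m/s): child relative to river boat = (1.243, 0.380); river boat relative to water = (0.000, -6.600); water relative to ground = (0.000, -1.800).
Sum = (1.243, -8.020) m/s.
Speed = |(1.243, -8.020)| = 8.116 m/s.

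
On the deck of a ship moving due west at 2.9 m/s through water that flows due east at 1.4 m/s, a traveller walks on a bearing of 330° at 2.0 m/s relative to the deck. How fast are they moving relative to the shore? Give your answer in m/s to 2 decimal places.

3.04 m/s

In east/north components (m/s): traveller relative to ship = (-1.000, 1.732); ship relative to water = (-2.900, 0.000); water relative to ground = (1.400, 0.000).
Sum = (-2.500, 1.732) m/s.
Speed = |(-2.500, 1.732)| = 3.041 m/s.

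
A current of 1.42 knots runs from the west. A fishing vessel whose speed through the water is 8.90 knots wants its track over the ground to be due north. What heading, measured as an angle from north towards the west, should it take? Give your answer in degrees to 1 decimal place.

The current pushes perpendicular to the desired track; the heading must have a component into the current equal to 1.42 knots: 8.90 sin θ = 1.42.
sin θ = 0.1596, so θ = 9.181°.

9.2°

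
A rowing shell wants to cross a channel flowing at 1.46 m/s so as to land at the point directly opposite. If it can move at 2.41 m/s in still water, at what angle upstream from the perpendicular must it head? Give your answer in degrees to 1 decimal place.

37.3°

To cancel the current, the upstream component of the rowing shell's velocity must equal the flow: 2.41 sin θ = 1.46.
sin θ = 1.46 / 2.41 = 0.6058.
θ = arcsin(0.6058) = 37.287°.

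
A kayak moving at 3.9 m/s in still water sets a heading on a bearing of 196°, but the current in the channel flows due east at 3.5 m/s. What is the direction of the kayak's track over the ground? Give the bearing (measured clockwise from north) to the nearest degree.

147°

Taking east as x and north as y: velocity relative to the water = (-1.075, -3.749) m/s; the water relative to ground = (3.500, 0.000) m/s.
Velocity relative to ground = (-1.075, -3.749) + (3.500, 0.000) = (2.425, -3.749) m/s.
Bearing = atan2(2.43, -3.75) = 147.10° clockwise from north.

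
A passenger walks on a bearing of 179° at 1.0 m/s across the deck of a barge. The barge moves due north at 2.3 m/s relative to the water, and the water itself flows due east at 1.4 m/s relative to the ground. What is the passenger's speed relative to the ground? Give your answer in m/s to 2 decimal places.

In east/north components (m/s): passenger relative to barge = (0.017, -1.000); barge relative to water = (0.000, 2.300); water relative to ground = (1.400, 0.000).
Sum = (1.417, 1.300) m/s.
Speed = |(1.417, 1.300)| = 1.923 m/s.

1.92 m/s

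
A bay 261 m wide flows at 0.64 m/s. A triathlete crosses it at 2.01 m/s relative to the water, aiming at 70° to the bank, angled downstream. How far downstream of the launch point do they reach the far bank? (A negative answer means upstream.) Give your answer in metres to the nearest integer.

Perpendicular speed = 1.889 m/s; crossing time = 261 / 1.889 = 138.184 s.
Net downstream speed = 1.327 m/s.
Drift = 1.327 × 138.184 = 183.434 m (downstream).

183 m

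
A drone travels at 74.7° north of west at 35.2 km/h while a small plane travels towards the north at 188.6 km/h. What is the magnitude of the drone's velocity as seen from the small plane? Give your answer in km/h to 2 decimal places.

154.93 km/h

Taking east as x and north as y: drone velocity = (-9.288, 33.952) km/h; small plane velocity = (0.000, 188.600) km/h.
Velocity of drone relative to small plane = (-9.288, 33.952) − (0.000, 188.600) = (-9.288, -154.648) km/h.
Magnitude = |(-9.288, -154.648)| = 154.926 km/h.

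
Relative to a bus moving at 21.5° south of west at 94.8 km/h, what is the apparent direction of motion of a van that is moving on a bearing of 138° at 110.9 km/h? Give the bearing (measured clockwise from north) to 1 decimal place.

106.4°

Taking east as x and north as y: van velocity = (74.207, -82.415) km/h; bus velocity = (-88.204, -34.744) km/h.
Velocity of van relative to bus = (74.207, -82.415) − (-88.204, -34.744) = (162.410, -47.670) km/h.
Bearing = atan2(162.41, -47.67) = 106.36° clockwise from north.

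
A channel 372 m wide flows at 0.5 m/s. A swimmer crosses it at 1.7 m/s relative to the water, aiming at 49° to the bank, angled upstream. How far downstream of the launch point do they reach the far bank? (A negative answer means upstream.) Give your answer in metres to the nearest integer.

-178 m

Perpendicular speed = 1.283 m/s; crossing time = 372 / 1.283 = 289.944 s.
Net downstream speed = -0.615 m/s.
Drift = -0.615 × 289.944 = -178.403 m (upstream).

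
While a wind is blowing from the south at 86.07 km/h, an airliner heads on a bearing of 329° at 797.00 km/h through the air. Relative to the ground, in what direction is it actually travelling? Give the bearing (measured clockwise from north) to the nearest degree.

Taking east as x and north as y: velocity relative to the air = (-410.485, 683.162) km/h; the air relative to ground = (0.000, 86.070) km/h.
Velocity relative to ground = (-410.485, 683.162) + (0.000, 86.070) = (-410.485, 769.232) km/h.
Bearing = atan2(-410.49, 769.23) = 331.91° clockwise from north.

332°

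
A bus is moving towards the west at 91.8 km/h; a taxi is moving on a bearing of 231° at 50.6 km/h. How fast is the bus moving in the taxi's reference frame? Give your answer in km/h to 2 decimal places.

61.38 km/h

Taking east as x and north as y: bus velocity = (-91.800, 0.000) km/h; taxi velocity = (-39.324, -31.844) km/h.
Velocity of bus relative to taxi = (-91.800, 0.000) − (-39.324, -31.844) = (-52.476, 31.844) km/h.
Magnitude = |(-52.476, 31.844)| = 61.382 km/h.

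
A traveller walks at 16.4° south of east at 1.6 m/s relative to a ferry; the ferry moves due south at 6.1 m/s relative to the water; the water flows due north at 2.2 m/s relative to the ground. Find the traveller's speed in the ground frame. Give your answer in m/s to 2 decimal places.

In east/north components (m/s): traveller relative to ferry = (1.535, -0.452); ferry relative to water = (0.000, -6.100); water relative to ground = (0.000, 2.200).
Sum = (1.535, -4.352) m/s.
Speed = |(1.535, -4.352)| = 4.615 m/s.

4.61 m/s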